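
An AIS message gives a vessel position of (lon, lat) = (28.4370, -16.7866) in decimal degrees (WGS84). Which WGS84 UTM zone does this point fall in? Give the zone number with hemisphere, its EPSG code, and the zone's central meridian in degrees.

Zone 35S (EPSG:32735), central meridian 27°

UTM zone = ⌊(λ + 180)/6⌋ + 1; 28.4370° ∈ [24°, 30°) → zone 35.
Hemisphere: S (φ < 0).
Central meridian λ₀ = 6×35 − 183 = 27°.
EPSG code: 32735.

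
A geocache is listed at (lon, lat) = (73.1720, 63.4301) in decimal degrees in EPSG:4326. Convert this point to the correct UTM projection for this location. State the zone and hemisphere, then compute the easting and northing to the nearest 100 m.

Longitude 73.1720° lies in the 6° band [72°, 78°), giving zone 43; latitude is north of the equator, so 43N.
Zone 43 central meridian λ₀ = 6×43 − 183 = 75°; Δλ = -1.8280°.
Transverse Mercator on WGS84 with k₀ = 0.9996 gives E = 408781.292 m, N = 7034812.787 m.

Zone 43N: E 408800 m, N 7034800 m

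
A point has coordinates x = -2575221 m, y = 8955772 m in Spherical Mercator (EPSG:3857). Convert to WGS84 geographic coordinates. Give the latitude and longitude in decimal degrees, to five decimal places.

R = 6378137 m. λ = x/R = -23.13360384°.
φ = 2·arctan(exp(y/R)) − 90° = 2·arctan(4.07201) − 90° = 62.40480080°.

lat 62.40480°, lon -23.13360°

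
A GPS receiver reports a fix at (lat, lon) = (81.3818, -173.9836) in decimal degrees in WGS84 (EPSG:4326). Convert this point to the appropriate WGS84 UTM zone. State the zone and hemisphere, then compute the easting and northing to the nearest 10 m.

Zone 2N: E 450110 m, N 9037110 m

Longitude -173.9836° lies in the 6° band [-174°, -168°), giving zone 2; latitude is north of the equator, so 2N.
Zone 2 central meridian λ₀ = 6×2 − 183 = -171°; Δλ = -2.9836°.
Transverse Mercator on WGS84 with k₀ = 0.9996 gives E = 450107.954 m, N = 9037106.615 m.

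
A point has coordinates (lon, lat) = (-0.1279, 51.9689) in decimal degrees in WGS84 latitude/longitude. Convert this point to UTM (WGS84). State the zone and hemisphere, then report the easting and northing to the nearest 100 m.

Longitude -0.1279° lies in the 6° band [-6°, 0°), giving zone 30; latitude is north of the equator, so 30N.
Zone 30 central meridian λ₀ = 6×30 − 183 = -3°; Δλ = +2.8721°.
Transverse Mercator on WGS84 with k₀ = 0.9996 gives E = 697287.980 m, N = 5761475.524 m.

Zone 30N: E 697300 m, N 5761500 m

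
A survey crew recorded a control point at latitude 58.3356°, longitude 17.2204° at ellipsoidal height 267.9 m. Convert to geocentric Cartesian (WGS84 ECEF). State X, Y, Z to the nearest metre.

WGS84: a = 6378137 m, e² = 0.006694380; N(φ) = a/√(1−e²sin²φ) = 6393659.324 m.
X = (N+h)·cosφ·cosλ = 3205987.371 m; Y = (N+h)·cosφ·sinλ = 993669.871 m; Z = (N(1−e²)+h)·sinφ = 5405680.819 m.

X 3205987 m, Y 993670 m, Z 5405681 m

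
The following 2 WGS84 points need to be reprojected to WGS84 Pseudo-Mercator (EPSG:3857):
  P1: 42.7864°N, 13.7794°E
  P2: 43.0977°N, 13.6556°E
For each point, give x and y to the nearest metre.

Web Mercator: x = R·λ, y = R·ln tan(π/4+φ/2), R = 6378137 m.
P1 (42.7864°, 13.7794°) → (1533915.791, 5279516.056) m.
P2 (43.0977°, 13.6556°) → (1520134.438, 5326854.626) m.

P1: x 1533916 m, y 5279516 m; P2: x 1520134 m, y 5326855 m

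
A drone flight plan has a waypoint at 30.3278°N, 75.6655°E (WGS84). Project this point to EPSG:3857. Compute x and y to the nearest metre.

x 8423045 m, y 3545755 m

Web Mercator is spherical with R = a = 6378137 m.
x = R·λ = 6378137 × 1.320612105 = 8423044.931 m.
y = R·ln tan(π/4 + φ/2) = 6378137 × 0.555923376 = 3545755.451 m.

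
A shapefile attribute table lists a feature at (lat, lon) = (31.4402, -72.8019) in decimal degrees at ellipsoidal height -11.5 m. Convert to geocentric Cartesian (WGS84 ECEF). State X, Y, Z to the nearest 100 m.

X 1610500 m, Y -5203200 m, Z 3307600 m

WGS84: a = 6378137 m, e² = 0.006694380; N(φ) = a/√(1−e²sin²φ) = 6383953.438 m.
X = (N+h)·cosφ·cosλ = 1610455.682 m; Y = (N+h)·cosφ·sinλ = -5203152.517 m; Z = (N(1−e²)+h)·sinφ = 3307625.799 m.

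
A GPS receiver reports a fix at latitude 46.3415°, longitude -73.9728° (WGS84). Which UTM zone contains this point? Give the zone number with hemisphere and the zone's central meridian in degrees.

UTM zone = ⌊(λ + 180)/6⌋ + 1; -73.9728° ∈ [-78°, -72°) → zone 18.
Hemisphere: N (φ ≥ 0).
Central meridian λ₀ = 6×18 − 183 = -75°.

Zone 18N, central meridian -75°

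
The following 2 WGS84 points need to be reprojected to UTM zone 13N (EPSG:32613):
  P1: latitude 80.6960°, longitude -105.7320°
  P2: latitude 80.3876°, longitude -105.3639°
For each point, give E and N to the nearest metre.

P1: E 486788 m, N 8959355 m; P2: E 493216 m, N 8924870 m

UTM zone 13N: λ₀ = -105°, k₀ = 0.9996.
P1 (80.6960°, -105.7320°) → (486788.431, 8959354.928) m.
P2 (80.3876°, -105.3639°) → (493216.333, 8924869.637) m.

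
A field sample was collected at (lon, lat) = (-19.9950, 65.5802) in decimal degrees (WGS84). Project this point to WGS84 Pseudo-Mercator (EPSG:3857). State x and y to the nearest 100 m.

Web Mercator is spherical with R = a = 6378137 m.
x = R·λ = 6378137 × -0.348978584 = -2225833.218 m.
y = R·ln tan(π/4 + φ/2) = 6378137 × 1.530679763 = 9762885.232 m.

x -2225800 m, y 9762900 m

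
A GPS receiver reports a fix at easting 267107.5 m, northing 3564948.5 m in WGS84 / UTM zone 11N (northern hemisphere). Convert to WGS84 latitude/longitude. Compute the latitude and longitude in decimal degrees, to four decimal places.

lat 32.1970°, lon -119.4706°

Zone 11N: λ₀ = -117°, k₀ = 0.9996, false easting 500000 m.
Meridian distance M = (N − FN)/k₀ = 3566375.1 m.
Inverse transverse Mercator on WGS84 gives φ = 32.19700038°, λ = -119.47060035°.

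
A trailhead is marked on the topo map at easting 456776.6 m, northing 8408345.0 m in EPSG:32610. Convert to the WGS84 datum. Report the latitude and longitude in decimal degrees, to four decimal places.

lat 75.7543°, lon -124.5737°

Zone 10N: λ₀ = -123°, k₀ = 0.9996, false easting 500000 m.
Meridian distance M = (N − FN)/k₀ = 8411709.7 m.
Inverse transverse Mercator on WGS84 gives φ = 75.75429984°, λ = -124.57370097°.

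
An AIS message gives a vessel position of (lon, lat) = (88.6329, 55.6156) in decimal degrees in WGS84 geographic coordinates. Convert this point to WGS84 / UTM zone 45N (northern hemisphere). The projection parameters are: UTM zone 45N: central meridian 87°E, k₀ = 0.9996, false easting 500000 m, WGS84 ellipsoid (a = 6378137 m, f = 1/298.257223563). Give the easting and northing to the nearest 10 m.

E 602840 m, N 6164510 m

Zone 45 central meridian λ₀ = 6×45 − 183 = 87°; Δλ = +1.6329°.
Transverse Mercator on WGS84 with k₀ = 0.9996 gives E = 602843.876 m, N = 6164507.816 m.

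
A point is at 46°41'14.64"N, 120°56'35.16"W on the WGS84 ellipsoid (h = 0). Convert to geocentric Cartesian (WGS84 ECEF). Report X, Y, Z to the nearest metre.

WGS84: a = 6378137 m, e² = 0.006694380; N(φ) = a/√(1−e²sin²φ) = 6389469.926 m.
X = (N+h)·cosφ·cosλ = -2253699.421 m; Y = (N+h)·cosφ·sinλ = -3759237.043 m; Z = (N(1−e²)+h)·sinφ = 4617995.415 m.

X -2253699 m, Y -3759237 m, Z 4617995 m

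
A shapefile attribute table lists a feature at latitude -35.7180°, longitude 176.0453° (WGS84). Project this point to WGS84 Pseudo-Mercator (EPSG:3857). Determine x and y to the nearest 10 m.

x 19597270 m, y -4261890 m

Web Mercator is spherical with R = a = 6378137 m.
x = R·λ = 6378137 × 3.072570118 = 19597273.153 m.
y = R·ln tan(π/4 + φ/2) = 6378137 × -0.668202590 = -4261887.664 m.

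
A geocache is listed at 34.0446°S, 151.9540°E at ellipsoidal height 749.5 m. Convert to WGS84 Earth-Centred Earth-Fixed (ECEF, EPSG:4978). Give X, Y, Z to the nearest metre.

X -4669778 m, Y 2487776 m, Z -3550966 m

WGS84: a = 6378137 m, e² = 0.006694380; N(φ) = a/√(1−e²sin²φ) = 6384838.671 m.
X = (N+h)·cosφ·cosλ = -4669778.231 m; Y = (N+h)·cosφ·sinλ = 2487776.259 m; Z = (N(1−e²)+h)·sinφ = -3550966.464 m.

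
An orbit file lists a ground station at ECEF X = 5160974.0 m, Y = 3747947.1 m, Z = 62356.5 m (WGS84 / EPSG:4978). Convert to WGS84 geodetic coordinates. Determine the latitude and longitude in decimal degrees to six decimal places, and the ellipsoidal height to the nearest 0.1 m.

λ = atan2(Y, X) = 35.98750021°; p = √(X²+Y²) = 6378303.9 m.
Bowring's method on WGS84 (a = 6378137 m, b = 6356752.314 m) gives φ = 0.56389991°, h = 473.713 m.

lat 0.563900°, lon 35.987500°, h 473.7 m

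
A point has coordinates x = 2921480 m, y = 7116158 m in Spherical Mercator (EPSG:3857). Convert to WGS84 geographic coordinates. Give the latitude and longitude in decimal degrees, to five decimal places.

R = 6378137 m. λ = x/R = 26.24410136°.
φ = 2·arctan(exp(y/R)) − 90° = 2·arctan(3.05174) − 90° = 53.71390263°.

lat 53.71390°, lon 26.24410°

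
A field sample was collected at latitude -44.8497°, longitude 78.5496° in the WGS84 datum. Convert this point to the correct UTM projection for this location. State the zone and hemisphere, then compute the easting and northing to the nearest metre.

Longitude 78.5496° lies in the 6° band [78°, 84°), giving zone 44; latitude is south of the equator, so 44S.
Zone 44 central meridian λ₀ = 6×44 − 183 = 81°; Δλ = -2.4504°.
Transverse Mercator on WGS84 with k₀ = 0.9996 gives E = 306366.353 m, N = 5030824.737 m.

Zone 44S: E 306366 m, N 5030825 m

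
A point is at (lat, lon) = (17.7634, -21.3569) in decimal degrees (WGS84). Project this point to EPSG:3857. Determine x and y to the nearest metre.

Web Mercator is spherical with R = a = 6378137 m.
x = R·λ = 6378137 × -0.372748223 = -2377439.233 m.
y = R·ln tan(π/4 + φ/2) = 6378137 × 0.315119198 = 2009873.415 m.

x -2377439 m, y 2009873 m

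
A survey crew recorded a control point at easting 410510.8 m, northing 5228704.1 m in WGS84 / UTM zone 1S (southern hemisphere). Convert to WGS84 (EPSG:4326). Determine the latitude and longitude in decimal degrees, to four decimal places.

Zone 1S: λ₀ = -177°, k₀ = 0.9996, false easting 500000 m, false northing 10000000 m.
Meridian distance M = (N − FN)/k₀ = -4773205.2 m.
Inverse transverse Mercator on WGS84 gives φ = -43.08910014°, λ = -178.09949992°.

lat -43.0891°, lon -178.0995°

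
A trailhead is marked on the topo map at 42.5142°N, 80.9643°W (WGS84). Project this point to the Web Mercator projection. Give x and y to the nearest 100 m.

Web Mercator is spherical with R = a = 6378137 m.
x = R·λ = 6378137 × -1.413093612 = -9012904.648 m.
y = R·ln tan(π/4 + φ/2) = 6378137 × 0.821292808 = 5238318.047 m.

x -9012900 m, y 5238300 m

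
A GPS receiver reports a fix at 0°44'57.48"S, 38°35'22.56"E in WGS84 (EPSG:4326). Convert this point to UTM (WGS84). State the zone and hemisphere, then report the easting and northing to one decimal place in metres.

Longitude 38.5896° lies in the 6° band [36°, 42°), giving zone 37; latitude is south of the equator, so 37S.
Zone 37 central meridian λ₀ = 6×37 − 183 = 39°; Δλ = -0.4104°.
Transverse Mercator on WGS84 with k₀ = 0.9996 gives E = 454336.241 m, N = 9917177.6503 m.

Zone 37S: E 454336.2 m, N 9917177.7 m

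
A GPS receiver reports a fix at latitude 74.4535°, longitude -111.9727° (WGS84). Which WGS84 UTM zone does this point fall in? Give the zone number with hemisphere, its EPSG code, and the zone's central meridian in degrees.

UTM zone = ⌊(λ + 180)/6⌋ + 1; -111.9727° ∈ [-114°, -108°) → zone 12.
Hemisphere: N (φ ≥ 0).
Central meridian λ₀ = 6×12 − 183 = -111°.
EPSG code: 32612.

Zone 12N (EPSG:32612), central meridian -111°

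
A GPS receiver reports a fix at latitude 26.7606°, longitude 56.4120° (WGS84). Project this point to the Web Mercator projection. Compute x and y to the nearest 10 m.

Web Mercator is spherical with R = a = 6378137 m.
x = R·λ = 6378137 × 0.984575138 = 6279755.115 m.
y = R·ln tan(π/4 + φ/2) = 6378137 × 0.485030909 = 3093593.589 m.

x 6279760 m, y 3093590 m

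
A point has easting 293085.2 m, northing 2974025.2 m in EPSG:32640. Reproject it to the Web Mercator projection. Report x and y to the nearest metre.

x 6113344 m, y 3107564 m

Unproject from UTM 40N (λ₀ = 57°) → φ = 26.87260039°, λ = 54.91710034°.
Web Mercator (R = 6378137 m): x = 6113343.646 m, y = 3107563.847 m.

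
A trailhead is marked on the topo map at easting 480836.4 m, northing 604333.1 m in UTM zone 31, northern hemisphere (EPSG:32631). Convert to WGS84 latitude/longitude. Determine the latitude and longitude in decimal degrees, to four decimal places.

Zone 31N: λ₀ = 3°, k₀ = 0.9996, false easting 500000 m.
Meridian distance M = (N − FN)/k₀ = 604574.9 m.
Inverse transverse Mercator on WGS84 gives φ = 5.46739985°, λ = 2.82700001°.

lat 5.4674°, lon 2.8270°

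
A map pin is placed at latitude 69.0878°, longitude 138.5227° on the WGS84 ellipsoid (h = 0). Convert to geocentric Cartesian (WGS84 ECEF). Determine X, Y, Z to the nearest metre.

X -1710668 m, Y 1512264 m, Z 5935476 m

WGS84: a = 6378137 m, e² = 0.006694380; N(φ) = a/√(1−e²sin²φ) = 6396847.925 m.
X = (N+h)·cosφ·cosλ = -1710668.261 m; Y = (N+h)·cosφ·sinλ = 1512263.604 m; Z = (N(1−e²)+h)·sinφ = 5935475.791 m.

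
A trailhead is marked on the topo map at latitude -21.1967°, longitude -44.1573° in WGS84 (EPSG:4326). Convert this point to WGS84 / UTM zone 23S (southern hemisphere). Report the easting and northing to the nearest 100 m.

E 587500 m, N 7655900 m

Zone 23 central meridian λ₀ = 6×23 − 183 = -45°; Δλ = +0.8427°.
Transverse Mercator on WGS84 with k₀ = 0.9996 gives E = 587467.899 m, N = 7655850.195 m.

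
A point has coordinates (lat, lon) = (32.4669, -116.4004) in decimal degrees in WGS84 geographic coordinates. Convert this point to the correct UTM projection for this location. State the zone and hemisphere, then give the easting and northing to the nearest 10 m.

Zone 11N: E 556350 m, N 3592350 m

Longitude -116.4004° lies in the 6° band [-120°, -114°), giving zone 11; latitude is north of the equator, so 11N.
Zone 11 central meridian λ₀ = 6×11 − 183 = -117°; Δλ = +0.5996°.
Transverse Mercator on WGS84 with k₀ = 0.9996 gives E = 556346.987 m, N = 3592348.222 m.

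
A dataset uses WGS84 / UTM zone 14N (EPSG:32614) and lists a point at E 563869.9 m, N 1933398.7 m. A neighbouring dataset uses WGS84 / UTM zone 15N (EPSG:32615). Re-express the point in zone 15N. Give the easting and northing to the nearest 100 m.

E -73800 m, N 1941400 m

UTM 14N → geographic: φ = 17.48580000°, λ = -98.39840047°.
UTM 15N (λ₀ = -93°) forward: E = -73822.847 m, N = 1941437.687 m.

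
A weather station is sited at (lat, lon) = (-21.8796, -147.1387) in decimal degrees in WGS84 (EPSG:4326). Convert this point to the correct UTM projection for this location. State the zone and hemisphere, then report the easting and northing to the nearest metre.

Zone 6S: E 485671 m, N 7580493 m

Longitude -147.1387° lies in the 6° band [-150°, -144°), giving zone 6; latitude is south of the equator, so 6S.
Zone 6 central meridian λ₀ = 6×6 − 183 = -147°; Δλ = -0.1387°.
Transverse Mercator on WGS84 with k₀ = 0.9996 gives E = 485671.205 m, N = 7580493.074 m.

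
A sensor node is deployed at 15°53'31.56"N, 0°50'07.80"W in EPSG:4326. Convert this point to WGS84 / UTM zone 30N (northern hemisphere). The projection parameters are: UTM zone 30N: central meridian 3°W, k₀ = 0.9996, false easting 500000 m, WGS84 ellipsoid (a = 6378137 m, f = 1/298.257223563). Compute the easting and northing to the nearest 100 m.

E 731800 m, N 1758200 m

Zone 30 central meridian λ₀ = 6×30 − 183 = -3°; Δλ = +2.1645°.
Transverse Mercator on WGS84 with k₀ = 0.9996 gives E = 731754.308 m, N = 1758199.246 m.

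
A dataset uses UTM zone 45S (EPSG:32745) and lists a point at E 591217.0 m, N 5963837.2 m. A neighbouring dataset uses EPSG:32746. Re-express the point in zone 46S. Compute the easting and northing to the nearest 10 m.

UTM 45S → geographic: φ = -36.46640039°, λ = 88.01809985°.
UTM 46S (λ₀ = 93°) forward: E = 53485.690 m, N = 5952764.318 m.

E 53490 m, N 5952760 m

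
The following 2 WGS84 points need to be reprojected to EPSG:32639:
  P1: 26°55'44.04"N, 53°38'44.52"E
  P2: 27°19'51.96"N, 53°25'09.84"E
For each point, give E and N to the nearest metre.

P1: E 762714 m, N 2981309 m; P2: E 739376 m, N 3025430 m

UTM zone 39N: λ₀ = 51°, k₀ = 0.9996.
P1 (26.9289°, 53.6457°) → (762713.961, 2981308.582) m.
P2 (27.3311°, 53.4194°) → (739375.640, 3025429.828) m.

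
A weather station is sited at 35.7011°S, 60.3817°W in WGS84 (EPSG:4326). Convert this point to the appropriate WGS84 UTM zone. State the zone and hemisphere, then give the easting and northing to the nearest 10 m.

Longitude -60.3817° lies in the 6° band [-66°, -60°), giving zone 20; latitude is south of the equator, so 20S.
Zone 20 central meridian λ₀ = 6×20 − 183 = -63°; Δλ = +2.6183°.
Transverse Mercator on WGS84 with k₀ = 0.9996 gives E = 736894.942 m, N = 6046043.132 m.

Zone 20S: E 736890 m, N 6046040 m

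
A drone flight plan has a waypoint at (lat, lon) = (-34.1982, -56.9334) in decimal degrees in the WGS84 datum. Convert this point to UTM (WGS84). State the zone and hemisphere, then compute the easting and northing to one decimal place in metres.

Zone 21S: E 506136.0 m, N 6215865.6 m

Longitude -56.9334° lies in the 6° band [-60°, -54°), giving zone 21; latitude is south of the equator, so 21S.
Zone 21 central meridian λ₀ = 6×21 − 183 = -57°; Δλ = +0.0666°.
Transverse Mercator on WGS84 with k₀ = 0.9996 gives E = 506136.045 m, N = 6215865.640 m.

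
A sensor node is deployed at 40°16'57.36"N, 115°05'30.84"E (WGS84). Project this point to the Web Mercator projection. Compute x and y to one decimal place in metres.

Web Mercator is spherical with R = a = 6378137 m.
x = R·λ = 6378137 × 2.008732597 = 12811971.702 m.
y = R·ln tan(π/4 + φ/2) = 6378137 × 0.769361700 = 4907094.325 m.

x 12811971.7 m, y 4907094.3 m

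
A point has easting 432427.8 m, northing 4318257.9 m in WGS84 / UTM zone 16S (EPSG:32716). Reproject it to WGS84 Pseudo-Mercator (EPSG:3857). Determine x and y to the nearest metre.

Unproject from UTM 16S (λ₀ = -87°) → φ = -51.28299976°, λ = -87.96889991°.
Web Mercator (R = 6378137 m): x = -9792653.144 m, y = -6671506.600 m.

x -9792653 m, y -6671507 m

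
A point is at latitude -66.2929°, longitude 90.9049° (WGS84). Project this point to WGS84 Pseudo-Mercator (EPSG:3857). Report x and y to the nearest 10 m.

x 10119490 m, y -9957470 m

Web Mercator is spherical with R = a = 6378137 m.
x = R·λ = 6378137 × 1.586589811 = 10119487.179 m.
y = R·ln tan(π/4 + φ/2) = 6378137 × -1.561188421 = -9957473.632 m.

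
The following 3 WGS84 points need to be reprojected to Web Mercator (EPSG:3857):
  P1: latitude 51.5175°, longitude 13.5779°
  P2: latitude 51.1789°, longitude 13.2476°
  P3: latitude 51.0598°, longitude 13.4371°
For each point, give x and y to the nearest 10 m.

P1: x 1511480 m, y 6713350 m; P2: x 1474720 m, y 6653000 m; P3: x 1495810 m, y 6631880 m

Web Mercator: x = R·λ, y = R·ln tan(π/4+φ/2), R = 6378137 m.
P1 (51.5175°, 13.5779°) → (1511484.914, 6713349.074) m.
P2 (51.1789°, 13.2476°) → (1474716.086, 6653000.280) m.
P3 (51.0598°, 13.4371°) → (1495811.130, 6631878.475) m.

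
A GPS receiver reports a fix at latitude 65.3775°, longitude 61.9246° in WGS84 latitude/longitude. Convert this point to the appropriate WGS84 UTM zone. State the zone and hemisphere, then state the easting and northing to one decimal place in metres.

Longitude 61.9246° lies in the 6° band [60°, 66°), giving zone 41; latitude is north of the equator, so 41N.
Zone 41 central meridian λ₀ = 6×41 − 183 = 63°; Δλ = -1.0754°.
Transverse Mercator on WGS84 with k₀ = 0.9996 gives E = 450006.424 m, N = 7250953.803 m.

Zone 41N: E 450006.4 m, N 7250953.8 m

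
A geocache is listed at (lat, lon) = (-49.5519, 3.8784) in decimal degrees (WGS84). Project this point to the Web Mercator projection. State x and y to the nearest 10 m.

x 431740 m, y -6369030 m

Web Mercator is spherical with R = a = 6378137 m.
x = R·λ = 6378137 × 0.067690850 = 431741.513 m.
y = R·ln tan(π/4 + φ/2) = 6378137 × -0.998572381 = -6369031.450 m.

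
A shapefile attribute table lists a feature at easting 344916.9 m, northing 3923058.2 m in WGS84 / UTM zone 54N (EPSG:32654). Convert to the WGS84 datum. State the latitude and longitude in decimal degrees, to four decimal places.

lat 35.4389°, lon 139.2914°

Zone 54N: λ₀ = 141°, k₀ = 0.9996, false easting 500000 m.
Meridian distance M = (N − FN)/k₀ = 3924628.1 m.
Inverse transverse Mercator on WGS84 gives φ = 35.43890016°, λ = 139.29139981°.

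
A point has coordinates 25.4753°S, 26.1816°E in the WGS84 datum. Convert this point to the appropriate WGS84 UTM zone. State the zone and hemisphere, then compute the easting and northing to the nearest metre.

Longitude 26.1816° lies in the 6° band [24°, 30°), giving zone 35; latitude is south of the equator, so 35S.
Zone 35 central meridian λ₀ = 6×35 − 183 = 27°; Δλ = -0.8184°.
Transverse Mercator on WGS84 with k₀ = 0.9996 gives E = 417734.252 m, N = 7182168.549 m.

Zone 35S: E 417734 m, N 7182169 m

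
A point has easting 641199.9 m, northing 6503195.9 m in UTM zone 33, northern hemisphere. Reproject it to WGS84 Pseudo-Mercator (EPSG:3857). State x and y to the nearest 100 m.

x 1940600 m, y 8104300 m

Unproject from UTM 33N (λ₀ = 15°) → φ = 58.64600039°, λ = 17.43310046°.
Web Mercator (R = 6378137 m): x = 1940643.866 m, y = 8104264.209 m.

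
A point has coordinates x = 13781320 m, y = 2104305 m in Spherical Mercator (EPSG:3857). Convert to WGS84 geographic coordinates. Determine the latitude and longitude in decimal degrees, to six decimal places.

lat 18.569402°, lon 123.799704°

R = 6378137 m. λ = x/R = 123.79970391°.
φ = 2·arctan(exp(y/R)) − 90° = 2·arctan(1.39086) − 90° = 18.56940214°.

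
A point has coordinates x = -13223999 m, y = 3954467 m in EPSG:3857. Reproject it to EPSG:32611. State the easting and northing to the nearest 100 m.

E 333300 m, N 3702000 m

Web Mercator inverse (R = 6378137 m) → φ = 33.44460026°, λ = -118.79320419°.
UTM 11N forward: E = 333320.768 m, N = 3702014.934 m.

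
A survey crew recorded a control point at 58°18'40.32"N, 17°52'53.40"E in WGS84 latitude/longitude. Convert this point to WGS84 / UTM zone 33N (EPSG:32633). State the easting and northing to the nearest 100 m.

Zone 33 central meridian λ₀ = 6×33 − 183 = 15°; Δλ = +2.8815°.
Transverse Mercator on WGS84 with k₀ = 0.9996 gives E = 668811.087 m, N = 6466971.095 m.

E 668800 m, N 6467000 m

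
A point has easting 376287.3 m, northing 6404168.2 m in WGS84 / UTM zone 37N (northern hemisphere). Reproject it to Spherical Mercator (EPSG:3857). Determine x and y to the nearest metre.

Unproject from UTM 37N (λ₀ = 39°) → φ = 57.76249981°, λ = 36.92060060°.
Web Mercator (R = 6378137 m): x = 4109982.459 m, y = 7917590.773 m.

x 4109982 m, y 7917591 m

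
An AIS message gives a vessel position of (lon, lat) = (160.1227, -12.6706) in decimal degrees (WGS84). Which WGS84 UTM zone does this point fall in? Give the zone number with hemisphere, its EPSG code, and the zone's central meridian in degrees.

UTM zone = ⌊(λ + 180)/6⌋ + 1; 160.1227° ∈ [156°, 162°) → zone 57.
Hemisphere: S (φ < 0).
Central meridian λ₀ = 6×57 − 183 = 159°.
EPSG code: 32757.

Zone 57S (EPSG:32757), central meridian 159°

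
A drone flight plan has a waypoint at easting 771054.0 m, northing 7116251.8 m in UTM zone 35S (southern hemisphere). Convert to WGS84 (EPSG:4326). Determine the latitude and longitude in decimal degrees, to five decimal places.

Zone 35S: λ₀ = 27°, k₀ = 0.9996, false easting 500000 m, false northing 10000000 m.
Meridian distance M = (N − FN)/k₀ = -2884902.2 m.
Inverse transverse Mercator on WGS84 gives φ = -26.04740028°, λ = 29.70890021°.

lat -26.04740°, lon 29.70890°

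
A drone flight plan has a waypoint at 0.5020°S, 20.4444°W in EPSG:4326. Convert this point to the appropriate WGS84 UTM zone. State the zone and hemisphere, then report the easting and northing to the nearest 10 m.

Zone 27S: E 561820 m, N 9944510 m

Longitude -20.4444° lies in the 6° band [-24°, -18°), giving zone 27; latitude is south of the equator, so 27S.
Zone 27 central meridian λ₀ = 6×27 − 183 = -21°; Δλ = +0.5556°.
Transverse Mercator on WGS84 with k₀ = 0.9996 gives E = 561822.988 m, N = 9944511.276 m.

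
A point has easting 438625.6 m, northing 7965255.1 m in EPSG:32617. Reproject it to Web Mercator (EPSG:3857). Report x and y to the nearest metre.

Unproject from UTM 17N (λ₀ = -81°) → φ = 71.77970025°, λ = -82.75889896°.
Web Mercator (R = 6378137 m): x = -9212678.491 m, y = 11674290.089 m.

x -9212678 m, y 11674290 m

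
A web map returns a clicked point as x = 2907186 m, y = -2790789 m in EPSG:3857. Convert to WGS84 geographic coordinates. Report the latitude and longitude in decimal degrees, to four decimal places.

R = 6378137 m. λ = x/R = 26.11569618°.
φ = 2·arctan(exp(y/R)) − 90° = 2·arctan(0.64561) − 90° = -24.30640016°.

lat -24.3064°, lon 26.1157°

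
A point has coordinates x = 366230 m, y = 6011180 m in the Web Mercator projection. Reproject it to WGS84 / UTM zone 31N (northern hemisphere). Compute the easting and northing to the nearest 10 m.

E 521870 m, N 5252070 m

Web Mercator inverse (R = 6378137 m) → φ = 47.42170032°, λ = 3.28990007°.
UTM 31N forward: E = 521865.802 m, N = 5252068.604 m.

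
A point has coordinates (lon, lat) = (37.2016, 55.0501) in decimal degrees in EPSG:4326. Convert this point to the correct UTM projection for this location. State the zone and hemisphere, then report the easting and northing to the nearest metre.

Longitude 37.2016° lies in the 6° band [36°, 42°), giving zone 37; latitude is north of the equator, so 37N.
Zone 37 central meridian λ₀ = 6×37 − 183 = 39°; Δλ = -1.7984°.
Transverse Mercator on WGS84 with k₀ = 0.9996 gives E = 385108.854 m, N = 6101844.642 m.

Zone 37N: E 385109 m, N 6101845 m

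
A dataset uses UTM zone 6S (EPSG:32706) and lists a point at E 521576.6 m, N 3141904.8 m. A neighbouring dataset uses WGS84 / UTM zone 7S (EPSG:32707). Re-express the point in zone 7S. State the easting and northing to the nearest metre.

E 206080 m, N 3129316 m

UTM 6S → geographic: φ = -61.85499958°, λ = -146.58999952°.
UTM 7S (λ₀ = -141°) forward: E = 206079.816 m, N = 3129315.717 m.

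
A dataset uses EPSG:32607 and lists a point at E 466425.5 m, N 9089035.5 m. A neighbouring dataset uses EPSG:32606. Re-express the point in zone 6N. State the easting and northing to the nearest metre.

E 561300 m, N 9090474 m

UTM 7N → geographic: φ = 81.85300001°, λ = -143.12259755°.
UTM 6N (λ₀ = -147°) forward: E = 561299.917 m, N = 9090473.868 m.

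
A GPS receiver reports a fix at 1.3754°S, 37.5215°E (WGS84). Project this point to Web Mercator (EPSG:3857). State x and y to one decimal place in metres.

x 4176874.3 m, y -153123.5 m

Web Mercator is spherical with R = a = 6378137 m.
x = R·λ = 6378137 × 0.654873715 = 4176874.274 m.
y = R·ln tan(π/4 + φ/2) = 6378137 × -0.024007564 = -153123.535 m.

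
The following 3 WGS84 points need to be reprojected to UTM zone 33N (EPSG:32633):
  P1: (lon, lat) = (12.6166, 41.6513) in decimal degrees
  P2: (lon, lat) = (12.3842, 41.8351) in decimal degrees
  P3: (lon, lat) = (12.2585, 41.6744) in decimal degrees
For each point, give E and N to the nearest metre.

UTM zone 33N: λ₀ = 15°, k₀ = 0.9996.
P1 (41.6513°, 12.6166°) → (301531.742, 4613805.909) m.
P2 (41.8351°, 12.3842°) → (282798.810, 4634776.041) m.
P3 (41.6744°, 12.2585°) → (271791.506, 4617257.860) m.

P1: E 301532 m, N 4613806 m; P2: E 282799 m, N 4634776 m; P3: E 271792 m, N 4617258 m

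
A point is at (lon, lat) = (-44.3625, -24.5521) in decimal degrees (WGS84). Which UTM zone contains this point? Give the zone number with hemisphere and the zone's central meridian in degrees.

UTM zone = ⌊(λ + 180)/6⌋ + 1; -44.3625° ∈ [-48°, -42°) → zone 23.
Hemisphere: S (φ < 0).
Central meridian λ₀ = 6×23 − 183 = -45°.

Zone 23S, central meridian -45°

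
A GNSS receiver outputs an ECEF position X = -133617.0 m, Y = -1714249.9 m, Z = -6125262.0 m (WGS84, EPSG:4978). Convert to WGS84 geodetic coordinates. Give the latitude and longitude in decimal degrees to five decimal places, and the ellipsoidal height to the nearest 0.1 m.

λ = atan2(Y, X) = -94.45690132°; p = √(X²+Y²) = 1719449.4 m.
Bowring's method on WGS84 (a = 6378137 m, b = 6356752.314 m) gives φ = -74.41959968°, h = 3716.246 m.

lat -74.41960°, lon -94.45690°, h 3716.2 m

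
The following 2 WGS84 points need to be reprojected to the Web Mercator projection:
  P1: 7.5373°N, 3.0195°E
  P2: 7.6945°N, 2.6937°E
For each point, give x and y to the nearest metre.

P1: x 336129 m, y 841479 m; P2: x 299861 m, y 859134 m

Web Mercator: x = R·λ, y = R·ln tan(π/4+φ/2), R = 6378137 m.
P1 (7.5373°, 3.0195°) → (336129.202, 841478.958) m.
P2 (7.6945°, 2.6937°) → (299861.312, 859134.128) m.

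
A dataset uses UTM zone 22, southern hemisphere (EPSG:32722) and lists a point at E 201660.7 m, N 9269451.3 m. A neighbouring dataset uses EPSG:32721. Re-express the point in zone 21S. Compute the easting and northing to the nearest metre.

UTM 22S → geographic: φ = -6.60190041°, λ = -53.69790006°.
UTM 21S (λ₀ = -57°) forward: E = 865218.893 m, N = 9269048.314 m.

E 865219 m, N 9269048 m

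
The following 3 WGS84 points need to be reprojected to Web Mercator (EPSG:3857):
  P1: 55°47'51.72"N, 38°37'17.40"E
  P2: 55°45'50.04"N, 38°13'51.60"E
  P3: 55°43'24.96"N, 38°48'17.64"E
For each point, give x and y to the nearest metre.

Web Mercator: x = R·λ, y = R·ln tan(π/4+φ/2), R = 6378137 m.
P1 (55.7977°, 38.6215°) → (4299325.714, 7518248.403) m.
P2 (55.7639°, 38.2310°) → (4255855.453, 7511557.679) m.
P3 (55.7236°, 38.8049°) → (4319741.708, 7503587.853) m.

P1: x 4299326 m, y 7518248 m; P2: x 4255855 m, y 7511558 m; P3: x 4319742 m, y 7503588 m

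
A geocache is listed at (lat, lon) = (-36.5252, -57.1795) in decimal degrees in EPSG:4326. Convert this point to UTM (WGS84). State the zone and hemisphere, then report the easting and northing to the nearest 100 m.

Longitude -57.1795° lies in the 6° band [-60°, -54°), giving zone 21; latitude is south of the equator, so 21S.
Zone 21 central meridian λ₀ = 6×21 − 183 = -57°; Δλ = -0.1795°.
Transverse Mercator on WGS84 with k₀ = 0.9996 gives E = 483930.033 m, N = 5957781.647 m.

Zone 21S: E 483900 m, N 5957800 m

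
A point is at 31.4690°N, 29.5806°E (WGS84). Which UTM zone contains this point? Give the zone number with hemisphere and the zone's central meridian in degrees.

UTM zone = ⌊(λ + 180)/6⌋ + 1; 29.5806° ∈ [24°, 30°) → zone 35.
Hemisphere: N (φ ≥ 0).
Central meridian λ₀ = 6×35 − 183 = 27°.

Zone 35N, central meridian 27°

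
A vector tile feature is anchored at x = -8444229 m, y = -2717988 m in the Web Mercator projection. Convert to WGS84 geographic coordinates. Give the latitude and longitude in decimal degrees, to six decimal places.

R = 6378137 m. λ = x/R = -75.85579973°.
φ = 2·arctan(exp(y/R)) − 90° = 2·arctan(0.65302) − 90° = -23.70899694°.

lat -23.708997°, lon -75.855800°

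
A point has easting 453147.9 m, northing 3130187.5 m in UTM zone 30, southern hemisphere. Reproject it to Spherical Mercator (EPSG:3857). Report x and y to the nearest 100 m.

Unproject from UTM 30S (λ₀ = -3°) → φ = -61.95789957°, λ = -3.89329959°.
Web Mercator (R = 6378137 m): x = -433400.128 m, y = -8849166.981 m.

x -433400 m, y -8849200 m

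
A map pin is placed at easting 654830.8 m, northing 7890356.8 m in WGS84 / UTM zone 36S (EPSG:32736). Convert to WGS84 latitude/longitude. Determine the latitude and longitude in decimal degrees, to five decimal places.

Zone 36S: λ₀ = 33°, k₀ = 0.9996, false easting 500000 m, false northing 10000000 m.
Meridian distance M = (N − FN)/k₀ = -2110487.4 m.
Inverse transverse Mercator on WGS84 gives φ = -19.07380037°, λ = 34.47159991°.

lat -19.07380°, lon 34.47160°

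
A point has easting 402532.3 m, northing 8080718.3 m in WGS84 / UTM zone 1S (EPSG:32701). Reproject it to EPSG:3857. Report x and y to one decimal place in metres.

Unproject from UTM 1S (λ₀ = -177°) → φ = -17.35700043°, λ = -177.91739996°.
Web Mercator (R = 6378137 m): x = -19805674.367 m, y = -1962421.890 m.

x -19805674.4 m, y -1962421.9 m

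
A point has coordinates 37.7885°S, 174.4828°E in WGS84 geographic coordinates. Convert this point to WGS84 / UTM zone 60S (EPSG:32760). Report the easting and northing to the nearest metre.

Zone 60 central meridian λ₀ = 6×60 − 183 = 177°; Δλ = -2.5172°.
Transverse Mercator on WGS84 with k₀ = 0.9996 gives E = 278345.426 m, N = 5814666.347 m.

E 278345 m, N 5814666 m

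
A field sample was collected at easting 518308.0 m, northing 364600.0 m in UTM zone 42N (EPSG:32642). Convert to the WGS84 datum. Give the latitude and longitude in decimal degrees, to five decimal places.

lat 3.29860°, lon 69.16480°

Zone 42N: λ₀ = 69°, k₀ = 0.9996, false easting 500000 m.
Meridian distance M = (N − FN)/k₀ = 364745.9 m.
Inverse transverse Mercator on WGS84 gives φ = 3.29860030°, λ = 69.16480036°.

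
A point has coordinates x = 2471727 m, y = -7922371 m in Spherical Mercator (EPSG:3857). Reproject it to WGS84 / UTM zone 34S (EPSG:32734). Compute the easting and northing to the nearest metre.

E 571585 m, N 3594545 m

Web Mercator inverse (R = 6378137 m) → φ = -57.78539885°, λ = 22.20390142°.
UTM 34S forward: E = 571584.624 m, N = 3594545.315 m.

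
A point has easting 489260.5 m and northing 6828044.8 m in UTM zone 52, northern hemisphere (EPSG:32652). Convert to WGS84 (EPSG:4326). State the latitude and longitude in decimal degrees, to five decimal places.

lat 61.58570°, lon 128.79770°

Zone 52N: λ₀ = 129°, k₀ = 0.9996, false easting 500000 m.
Meridian distance M = (N − FN)/k₀ = 6830777.1 m.
Inverse transverse Mercator on WGS84 gives φ = 61.58570007°, λ = 128.79770027°.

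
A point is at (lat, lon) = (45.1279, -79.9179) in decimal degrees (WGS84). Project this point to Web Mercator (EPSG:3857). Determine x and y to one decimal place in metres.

x -8896419.9 m, y 5641679.2 m

Web Mercator is spherical with R = a = 6378137 m.
x = R·λ = 6378137 × -1.394830486 = -8896419.933 m.
y = R·ln tan(π/4 + φ/2) = 6378137 × 0.884534034 = 5641679.248 m.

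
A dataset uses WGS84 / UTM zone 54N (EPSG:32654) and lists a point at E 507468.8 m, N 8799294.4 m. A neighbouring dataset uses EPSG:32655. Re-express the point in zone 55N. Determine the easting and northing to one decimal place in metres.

E 382851.7 m, N 8804942.1 m

UTM 54N → geographic: φ = 79.26249983°, λ = 141.35909784°.
UTM 55N (λ₀ = 147°) forward: E = 382851.701 m, N = 8804942.094 m.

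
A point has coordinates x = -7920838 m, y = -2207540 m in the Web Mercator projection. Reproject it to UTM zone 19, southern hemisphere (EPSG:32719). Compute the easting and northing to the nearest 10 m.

Web Mercator inverse (R = 6378137 m) → φ = -19.44620146°, λ = -71.15409838°.
UTM 19S forward: E = 273850.778 m, N = 7848384.369 m.

E 273850 m, N 7848380 m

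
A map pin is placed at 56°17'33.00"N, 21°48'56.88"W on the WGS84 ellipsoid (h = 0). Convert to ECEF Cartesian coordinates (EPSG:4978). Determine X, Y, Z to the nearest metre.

X 3293715 m, Y -1318446 m, Z 5282585 m

WGS84: a = 6378137 m, e² = 0.006694380; N(φ) = a/√(1−e²sin²φ) = 6392962.498 m.
X = (N+h)·cosφ·cosλ = 3293714.662 m; Y = (N+h)·cosφ·sinλ = -1318445.577 m; Z = (N(1−e²)+h)·sinφ = 5282585.178 m.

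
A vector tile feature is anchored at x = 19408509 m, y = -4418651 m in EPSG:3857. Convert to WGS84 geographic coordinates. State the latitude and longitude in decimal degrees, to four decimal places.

lat -36.8531°, lon 174.3496°

R = 6378137 m. λ = x/R = 174.34960277°.
φ = 2·arctan(exp(y/R)) − 90° = 2·arctan(0.50018) − 90° = -36.85310321°.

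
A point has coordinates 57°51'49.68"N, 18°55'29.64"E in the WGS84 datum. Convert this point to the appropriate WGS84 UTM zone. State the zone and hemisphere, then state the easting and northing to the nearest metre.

Zone 34N: E 376889 m, N 6415435 m

Longitude 18.9249° lies in the 6° band [18°, 24°), giving zone 34; latitude is north of the equator, so 34N.
Zone 34 central meridian λ₀ = 6×34 − 183 = 21°; Δλ = -2.0751°.
Transverse Mercator on WGS84 with k₀ = 0.9996 gives E = 376888.772 m, N = 6415434.886 m.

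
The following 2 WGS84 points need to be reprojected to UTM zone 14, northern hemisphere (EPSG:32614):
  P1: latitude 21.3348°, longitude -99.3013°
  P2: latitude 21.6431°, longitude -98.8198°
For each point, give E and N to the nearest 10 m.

UTM zone 14N: λ₀ = -99°, k₀ = 0.9996.
P1 (21.3348°, -99.3013°) → (468756.503, 2359231.491) m.
P2 (21.6431°, -98.8198°) → (518646.601, 2393334.801) m.

P1: E 468760 m, N 2359230 m; P2: E 518650 m, N 2393330 m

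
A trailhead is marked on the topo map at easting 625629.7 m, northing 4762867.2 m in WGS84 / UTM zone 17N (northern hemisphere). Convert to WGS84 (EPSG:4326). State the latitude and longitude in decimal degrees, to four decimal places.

lat 43.0081°, lon -79.4585°

Zone 17N: λ₀ = -81°, k₀ = 0.9996, false easting 500000 m.
Meridian distance M = (N − FN)/k₀ = 4764773.1 m.
Inverse transverse Mercator on WGS84 gives φ = 43.00810022°, λ = -79.45849998°.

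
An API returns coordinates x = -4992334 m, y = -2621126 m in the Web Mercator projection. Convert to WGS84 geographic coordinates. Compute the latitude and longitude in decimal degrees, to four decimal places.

R = 6378137 m. λ = x/R = -44.84689936°.
φ = 2·arctan(exp(y/R)) − 90° = 2·arctan(0.66302) − 90° = -22.90989837°.

lat -22.9099°, lon -44.8469°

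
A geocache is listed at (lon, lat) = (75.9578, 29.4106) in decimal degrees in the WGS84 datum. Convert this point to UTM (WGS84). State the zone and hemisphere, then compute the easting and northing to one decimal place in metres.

Longitude 75.9578° lies in the 6° band [72°, 78°), giving zone 43; latitude is north of the equator, so 43N.
Zone 43 central meridian λ₀ = 6×43 − 183 = 75°; Δλ = +0.9578°.
Transverse Mercator on WGS84 with k₀ = 0.9996 gives E = 592920.842 m, N = 3253859.389 m.

Zone 43N: E 592920.8 m, N 3253859.4 m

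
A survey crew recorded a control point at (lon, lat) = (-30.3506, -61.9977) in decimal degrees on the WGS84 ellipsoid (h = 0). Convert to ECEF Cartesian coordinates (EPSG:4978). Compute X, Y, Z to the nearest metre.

WGS84: a = 6378137 m, e² = 0.006694380; N(φ) = a/√(1−e²sin²φ) = 6394845.191 m.
X = (N+h)·cosφ·cosλ = 2590941.267 m; Y = (N+h)·cosφ·sinλ = -1517094.906 m; Z = (N(1−e²)+h)·sinφ = -5608394.889 m.

X 2590941 m, Y -1517095 m, Z -5608395 m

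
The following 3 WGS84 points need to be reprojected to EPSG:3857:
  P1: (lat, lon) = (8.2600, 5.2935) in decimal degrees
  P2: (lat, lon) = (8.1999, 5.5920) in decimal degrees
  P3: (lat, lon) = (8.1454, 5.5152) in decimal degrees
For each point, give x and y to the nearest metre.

P1: x 589270 m, y 922701 m; P2: x 622499 m, y 915941 m; P3: x 613949 m, y 909812 m

Web Mercator: x = R·λ, y = R·ln tan(π/4+φ/2), R = 6378137 m.
P1 (8.2600°, 5.2935°) → (589269.725, 922700.683) m.
P2 (8.1999°, 5.5920°) → (622498.593, 915940.765) m.
P3 (8.1454°, 5.5152°) → (613949.256, 909811.606) m.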